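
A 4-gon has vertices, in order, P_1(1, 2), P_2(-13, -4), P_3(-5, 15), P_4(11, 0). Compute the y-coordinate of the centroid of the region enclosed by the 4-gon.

Apply the surveyor's formula. First the cross-terms c_i = x_i·y_{i+1} − x_{i+1}·y_i:
  22, -215, -165, 22  ⇒  2A = -336, A = -168.
Then Σ (y_i + y_{i+1})·c_i = -4840, so ȳ = -4840 / (6·(-168)) = 605/126.

605/126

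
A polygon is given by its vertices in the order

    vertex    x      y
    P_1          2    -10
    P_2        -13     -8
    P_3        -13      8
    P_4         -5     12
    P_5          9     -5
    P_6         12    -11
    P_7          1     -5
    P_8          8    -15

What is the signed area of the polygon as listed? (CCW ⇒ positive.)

-333

Cross-terms: -146, -208, -116, -83, -39, -49, 25, -50  ⇒  Σ = -666
Signed area = Σ/2 = -333 (negative ⇒ clockwise traversal).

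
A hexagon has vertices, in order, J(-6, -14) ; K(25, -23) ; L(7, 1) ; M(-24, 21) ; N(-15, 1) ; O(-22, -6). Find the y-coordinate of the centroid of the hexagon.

-1124/285

Apply Gauss's area formula. First the cross-terms c_i = x_i·y_{i+1} − x_{i+1}·y_i:
  488, 186, 171, 291, 112, 272  ⇒  2A = 1520, A = 760.
Then Σ (y_i + y_{i+1})·c_i = -17984, so ȳ = -17984 / (6·760) = -1124/285.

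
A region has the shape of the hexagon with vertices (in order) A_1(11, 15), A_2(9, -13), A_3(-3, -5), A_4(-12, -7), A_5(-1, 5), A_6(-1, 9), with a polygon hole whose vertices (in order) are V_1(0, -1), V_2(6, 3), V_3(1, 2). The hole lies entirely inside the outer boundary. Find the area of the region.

Outer boundary:
Apply the shoelace formula: 2A = Σ (x_i·y_{i+1} − x_{i+1}·y_i), indices taken mod 6.
Σ = (-278) + (-84) + (-39) + (-67) + (-4) + (-114) = -586
Area = |Σ|/2 = 293.
Hole:
Cross-terms: 6, 9, -1  ⇒  Σ = 14
Area = |Σ|/2 = 7.
Net area = 293 − 7 = 286.

286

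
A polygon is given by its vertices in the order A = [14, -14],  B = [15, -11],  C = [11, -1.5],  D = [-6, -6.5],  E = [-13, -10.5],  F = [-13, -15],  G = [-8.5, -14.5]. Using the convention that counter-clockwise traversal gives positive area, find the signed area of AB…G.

247

A→B: (14)(-11) − (15)(-14) = 56
B→C: (15)(-1.5) − (11)(-11) = 98.5
C→D: (11)(-6.5) − (-6)(-1.5) = -80.5
D→E: (-6)(-10.5) − (-13)(-6.5) = -21.5
E→F: (-13)(-15) − (-13)(-10.5) = 58.5
F→G: (-13)(-14.5) − (-8.5)(-15) = 61
G→A: (-8.5)(-14) − (14)(-14.5) = 322
Σ = 494
Signed area = Σ/2 = 247 (positive ⇒ counter-clockwise traversal).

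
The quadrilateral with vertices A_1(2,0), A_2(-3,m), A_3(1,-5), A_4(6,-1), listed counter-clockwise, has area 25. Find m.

Write out the shoelace sum; only the two edges meeting at A_2 involve m:
2·Area = [(2·m − (-3)·0) + ((-3)·(-5) − 1·m)] + 31
       = 1·m + 46 = 50
⇒ m = 4.

4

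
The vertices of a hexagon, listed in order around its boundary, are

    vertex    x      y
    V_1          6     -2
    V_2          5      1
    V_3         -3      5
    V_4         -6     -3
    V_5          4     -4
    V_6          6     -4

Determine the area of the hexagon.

69.5

Apply the surveyor's formula: 2A = Σ (x_i·y_{i+1} − x_{i+1}·y_i), indices taken mod 6.
V_1→V_2: (6)(1) − (5)(-2) = 16
V_2→V_3: (5)(5) − (-3)(1) = 28
V_3→V_4: (-3)(-3) − (-6)(5) = 39
V_4→V_5: (-6)(-4) − (4)(-3) = 36
V_5→V_6: (4)(-4) − (6)(-4) = 8
V_6→V_1: (6)(-2) − (6)(-4) = 12
Σ = 139
Area = |Σ|/2 = 69.5.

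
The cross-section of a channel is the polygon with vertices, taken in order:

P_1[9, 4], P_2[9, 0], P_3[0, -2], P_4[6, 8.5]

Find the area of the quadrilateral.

Apply the shoelace (surveyor's) formula: 2A = Σ (x_i·y_{i+1} − x_{i+1}·y_i), indices taken mod 4.
Σ = (-36) + (-18) + (12) + (-52.5) = -94.5
Area = |Σ|/2 = 47.25.

47.25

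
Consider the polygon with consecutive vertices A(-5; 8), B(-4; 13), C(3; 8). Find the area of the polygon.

Apply the surveyor's formula: 2A = Σ (x_i·y_{i+1} − x_{i+1}·y_i), indices taken mod 3.
Σ = (-33) + (-71) + (64) = -40
Area = |Σ|/2 = 20.

20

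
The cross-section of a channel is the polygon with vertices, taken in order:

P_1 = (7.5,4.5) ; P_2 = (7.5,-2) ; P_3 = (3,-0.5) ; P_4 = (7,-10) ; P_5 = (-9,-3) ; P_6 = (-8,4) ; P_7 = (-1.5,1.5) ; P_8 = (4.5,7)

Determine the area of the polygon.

Cross-terms: -48.75, 2.25, -26.5, -111, -60, -6, -17.25, -32.25  ⇒  Σ = -299.5
Area = |Σ|/2 = 149.75.

149.75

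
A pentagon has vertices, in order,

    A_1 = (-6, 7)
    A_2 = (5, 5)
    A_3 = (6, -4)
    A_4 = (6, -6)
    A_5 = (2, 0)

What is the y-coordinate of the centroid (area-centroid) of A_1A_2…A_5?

228/101

Apply Gauss's area formula. First the cross-terms c_i = x_i·y_{i+1} − x_{i+1}·y_i:
  -65, -50, -12, 12, 14  ⇒  2A = -101, A = -50.5.
Then Σ (y_i + y_{i+1})·c_i = -684, so ȳ = -684 / (6·(-50.5)) = 228/101.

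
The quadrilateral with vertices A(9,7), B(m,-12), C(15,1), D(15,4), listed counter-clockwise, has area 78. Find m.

5

The doubled signed area Σ (x_i y_{i+1} − x_{i+1} y_i) is linear in m.
With m=0 it equals 186; the coefficient of m is -6 (from the two edges through B).
So -6·m + 186 = 2·78 = 156 ⇒ m = 5.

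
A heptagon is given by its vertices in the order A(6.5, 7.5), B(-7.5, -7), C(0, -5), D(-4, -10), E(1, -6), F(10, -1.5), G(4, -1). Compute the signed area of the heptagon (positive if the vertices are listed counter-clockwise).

76.625

Σ = (10.75) + (37.5) + (-20) + (34) + (58.5) + (-4) + (36.5) = 153.25
Signed area = Σ/2 = 76.625 (positive ⇒ counter-clockwise traversal).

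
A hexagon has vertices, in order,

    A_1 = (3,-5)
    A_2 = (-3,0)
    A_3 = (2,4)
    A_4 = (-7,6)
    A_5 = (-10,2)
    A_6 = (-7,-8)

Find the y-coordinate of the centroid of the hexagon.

-134/159

Apply Gauss's area formula. First the cross-terms c_i = x_i·y_{i+1} − x_{i+1}·y_i:
  -15, -12, 40, 46, 94, 59  ⇒  2A = 212, A = 106.
Then Σ (y_i + y_{i+1})·c_i = -536, so ȳ = -536 / (6·106) = -134/159.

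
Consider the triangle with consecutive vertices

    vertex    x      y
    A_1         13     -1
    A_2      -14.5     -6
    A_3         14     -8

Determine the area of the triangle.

Apply Gauss's area formula: 2A = Σ (x_i·y_{i+1} − x_{i+1}·y_i), indices taken mod 3.
Σ = (-92.5) + (200) + (90) = 197.5
Area = |Σ|/2 = 98.75.

98.75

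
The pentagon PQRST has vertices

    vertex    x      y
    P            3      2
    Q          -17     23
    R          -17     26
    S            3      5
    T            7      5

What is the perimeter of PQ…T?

70

|PQ| = √((-20)² + (21)²) = √841 = 29
|QR| = √((0)² + (3)²) = √9 = 3
|RS| = √((20)² + (-21)²) = √841 = 29
|ST| = √((4)² + (0)²) = √16 = 4
|TP| = √((-4)² + (-3)²) = √25 = 5
Perimeter = 29 + 3 + 29 + 4 + 5 = 70.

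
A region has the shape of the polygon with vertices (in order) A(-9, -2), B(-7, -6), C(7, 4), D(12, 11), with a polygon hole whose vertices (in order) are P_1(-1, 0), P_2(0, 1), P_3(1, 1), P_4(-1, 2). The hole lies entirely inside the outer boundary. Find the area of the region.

Outer boundary:
Apply the surveyor's formula: 2A = Σ (x_i·y_{i+1} − x_{i+1}·y_i), indices taken mod 4.
Σ = (40) + (14) + (29) + (75) = 158
Area = |Σ|/2 = 79.
Hole:
Apply Gauss's area formula: 2A = Σ (x_i·y_{i+1} − x_{i+1}·y_i), indices taken mod 4.
Cross-terms: -1, -1, 3, 2  ⇒  Σ = 3
Area = |Σ|/2 = 1.5.
Net area = 79 − 1.5 = 77.5.

77.5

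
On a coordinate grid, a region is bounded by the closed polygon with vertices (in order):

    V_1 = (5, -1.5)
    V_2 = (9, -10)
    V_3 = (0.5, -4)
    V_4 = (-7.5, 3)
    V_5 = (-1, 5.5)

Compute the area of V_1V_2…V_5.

Σ = (-36.5) + (-31) + (-28.5) + (-38.25) + (-26) = -160.25
Area = |Σ|/2 = 80.125.

80.125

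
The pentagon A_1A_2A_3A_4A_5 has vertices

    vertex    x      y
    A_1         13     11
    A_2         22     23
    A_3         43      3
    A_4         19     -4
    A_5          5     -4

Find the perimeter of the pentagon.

100

|A_1A_2| = √((9)² + (12)²) = √225 = 15
|A_2A_3| = √((21)² + (-20)²) = √841 = 29
|A_3A_4| = √((-24)² + (-7)²) = √625 = 25
|A_4A_5| = √((-14)² + (0)²) = √196 = 14
|A_5A_1| = √((8)² + (15)²) = √289 = 17
Perimeter = 15 + 29 + 25 + 14 + 17 = 100.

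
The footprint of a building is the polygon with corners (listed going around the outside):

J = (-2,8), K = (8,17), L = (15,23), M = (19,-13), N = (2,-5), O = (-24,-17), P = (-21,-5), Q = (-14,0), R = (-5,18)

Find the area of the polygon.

Σ = (-98) + (-71) + (-632) + (-69) + (-154) + (-237) + (-70) + (-252) + (-4) = -1587
Area = |Σ|/2 = 793.5.

793.5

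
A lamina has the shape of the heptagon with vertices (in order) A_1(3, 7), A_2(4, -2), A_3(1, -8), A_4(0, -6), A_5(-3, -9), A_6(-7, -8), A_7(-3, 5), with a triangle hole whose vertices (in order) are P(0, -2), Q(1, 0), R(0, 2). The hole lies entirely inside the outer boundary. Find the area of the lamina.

Outer boundary:
Σ = (-34) + (-30) + (-6) + (-18) + (-39) + (-59) + (-36) = -222
Area = |Σ|/2 = 111.
Hole:
Apply the shoelace (surveyor's) formula: 2A = Σ (x_i·y_{i+1} − x_{i+1}·y_i), indices taken mod 3.
P→Q: (0)(0) − (1)(-2) = 2
Q→R: (1)(2) − (0)(0) = 2
R→P: (0)(-2) − (0)(2) = 0
Σ = 4
Area = |Σ|/2 = 2.
Net area = 111 − 2 = 109.

109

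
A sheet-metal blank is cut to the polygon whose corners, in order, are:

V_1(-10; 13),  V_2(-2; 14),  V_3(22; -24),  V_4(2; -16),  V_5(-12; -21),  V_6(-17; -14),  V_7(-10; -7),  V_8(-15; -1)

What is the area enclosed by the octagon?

Cross-terms: -114, -260, -304, -234, -189, -21, -95, -205  ⇒  Σ = -1422
Area = |Σ|/2 = 711.

711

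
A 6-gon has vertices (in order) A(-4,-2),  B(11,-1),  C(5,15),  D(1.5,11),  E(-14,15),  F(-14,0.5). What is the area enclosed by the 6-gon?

319

Apply the shoelace formula: 2A = Σ (x_i·y_{i+1} − x_{i+1}·y_i), indices taken mod 6.
Σ = (26) + (170) + (32.5) + (176.5) + (203) + (30) = 638
Area = |Σ|/2 = 319.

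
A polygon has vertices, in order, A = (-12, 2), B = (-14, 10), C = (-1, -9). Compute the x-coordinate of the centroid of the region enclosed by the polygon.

-9

Apply the shoelace formula. First the cross-terms c_i = x_i·y_{i+1} − x_{i+1}·y_i:
  -92, 136, -110  ⇒  2A = -66, A = -33.
Then Σ (x_i + x_{i+1})·c_i = 1782, so x̄ = 1782 / (6·(-33)) = -9.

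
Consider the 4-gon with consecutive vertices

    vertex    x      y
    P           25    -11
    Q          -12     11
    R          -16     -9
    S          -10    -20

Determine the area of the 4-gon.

Apply the shoelace formula: 2A = Σ (x_i·y_{i+1} − x_{i+1}·y_i), indices taken mod 4.
Σ = (143) + (284) + (230) + (610) = 1267
Area = |Σ|/2 = 633.5.

633.5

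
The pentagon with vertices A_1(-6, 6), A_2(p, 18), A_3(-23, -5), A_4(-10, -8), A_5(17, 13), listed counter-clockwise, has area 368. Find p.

-10

The doubled signed area Σ (x_i y_{i+1} − x_{i+1} y_i) is linear in p.
With p=0 it equals 626; the coefficient of p is -11 (from the two edges through A_2).
So -11·p + 626 = 2·368 = 736 ⇒ p = -10.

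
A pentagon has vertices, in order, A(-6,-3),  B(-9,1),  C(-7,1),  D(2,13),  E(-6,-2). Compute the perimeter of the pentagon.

40

|AB| = √((-3)² + (4)²) = √25 = 5
|BC| = √((2)² + (0)²) = √4 = 2
|CD| = √((9)² + (12)²) = √225 = 15
|DE| = √((-8)² + (-15)²) = √289 = 17
|EA| = √((0)² + (-1)²) = √1 = 1
Perimeter = 5 + 2 + 15 + 17 + 1 = 40.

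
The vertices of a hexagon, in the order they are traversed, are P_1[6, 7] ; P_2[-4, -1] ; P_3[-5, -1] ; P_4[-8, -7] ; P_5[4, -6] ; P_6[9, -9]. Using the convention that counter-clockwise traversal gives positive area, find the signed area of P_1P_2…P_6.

129.5

Cross-terms: 22, -1, 27, 76, 18, 117  ⇒  Σ = 259
Signed area = Σ/2 = 129.5 (positive ⇒ counter-clockwise traversal).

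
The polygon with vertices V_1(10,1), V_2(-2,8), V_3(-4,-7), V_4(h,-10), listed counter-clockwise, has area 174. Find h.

The doubled signed area Σ (x_i y_{i+1} − x_{i+1} y_i) is linear in h.
With h=0 it equals 268; the coefficient of h is 8 (from the two edges through V_4).
So 8·h + 268 = 2·174 = 348 ⇒ h = 10.

10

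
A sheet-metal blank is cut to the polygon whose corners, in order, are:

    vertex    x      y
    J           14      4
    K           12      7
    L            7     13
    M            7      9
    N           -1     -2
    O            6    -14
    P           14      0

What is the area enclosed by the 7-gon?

201

Apply the shoelace (surveyor's) formula: 2A = Σ (x_i·y_{i+1} − x_{i+1}·y_i), indices taken mod 7.
Σ = (50) + (107) + (-28) + (-5) + (26) + (196) + (56) = 402
Area = |Σ|/2 = 201.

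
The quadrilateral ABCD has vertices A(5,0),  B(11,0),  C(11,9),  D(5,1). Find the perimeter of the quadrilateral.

26

|AB| = √((6)² + (0)²) = √36 = 6
|BC| = √((0)² + (9)²) = √81 = 9
|CD| = √((-6)² + (-8)²) = √100 = 10
|DA| = √((0)² + (-1)²) = √1 = 1
Perimeter = 6 + 9 + 10 + 1 = 26.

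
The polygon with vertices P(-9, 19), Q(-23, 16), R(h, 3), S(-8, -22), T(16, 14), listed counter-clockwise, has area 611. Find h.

-8

Write out the shoelace sum; only the two edges meeting at R involve h:
2·Area = [((-23)·3 − h·16) + (h·(-22) − (-8)·3)] + 963
       = -38·h + 918 = 1222
⇒ h = -8.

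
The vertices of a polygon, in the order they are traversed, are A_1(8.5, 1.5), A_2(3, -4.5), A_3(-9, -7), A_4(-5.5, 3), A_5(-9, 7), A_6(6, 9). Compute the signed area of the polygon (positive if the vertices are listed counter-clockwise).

Apply the surveyor's formula: 2A = Σ (x_i·y_{i+1} − x_{i+1}·y_i), indices taken mod 6.
Σ = (-42.75) + (-61.5) + (-65.5) + (-11.5) + (-123) + (-67.5) = -371.75
Signed area = Σ/2 = -185.875 (negative ⇒ clockwise traversal).

-185.875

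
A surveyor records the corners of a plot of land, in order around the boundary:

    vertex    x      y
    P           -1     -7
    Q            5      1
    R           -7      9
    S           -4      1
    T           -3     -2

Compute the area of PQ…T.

72.5

P→Q: (-1)(1) − (5)(-7) = 34
Q→R: (5)(9) − (-7)(1) = 52
R→S: (-7)(1) − (-4)(9) = 29
S→T: (-4)(-2) − (-3)(1) = 11
T→P: (-3)(-7) − (-1)(-2) = 19
Σ = 145
Area = |Σ|/2 = 72.5.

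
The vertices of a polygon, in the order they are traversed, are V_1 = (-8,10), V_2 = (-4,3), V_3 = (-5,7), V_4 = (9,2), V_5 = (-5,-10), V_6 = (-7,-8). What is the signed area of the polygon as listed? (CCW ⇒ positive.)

-157

Σ = (16) + (-13) + (-73) + (-80) + (-30) + (-134) = -314
Signed area = Σ/2 = -157 (negative ⇒ clockwise traversal).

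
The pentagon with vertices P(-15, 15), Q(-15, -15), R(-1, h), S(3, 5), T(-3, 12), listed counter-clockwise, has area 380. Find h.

The doubled signed area Σ (x_i y_{i+1} − x_{i+1} y_i) is linear in h.
With h=0 it equals 616; the coefficient of h is -18 (from the two edges through R).
So -18·h + 616 = 2·380 = 760 ⇒ h = -8.

-8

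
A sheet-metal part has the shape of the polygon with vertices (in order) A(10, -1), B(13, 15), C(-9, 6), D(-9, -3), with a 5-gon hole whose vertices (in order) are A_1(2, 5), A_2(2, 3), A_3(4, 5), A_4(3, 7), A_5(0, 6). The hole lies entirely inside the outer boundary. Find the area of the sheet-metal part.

Outer boundary:
Σ = (163) + (213) + (81) + (39) = 496
Area = |Σ|/2 = 248.
Hole:
Apply the shoelace formula: 2A = Σ (x_i·y_{i+1} − x_{i+1}·y_i), indices taken mod 5.
A_1→A_2: (2)(3) − (2)(5) = -4
A_2→A_3: (2)(5) − (4)(3) = -2
A_3→A_4: (4)(7) − (3)(5) = 13
A_4→A_5: (3)(6) − (0)(7) = 18
A_5→A_1: (0)(5) − (2)(6) = -12
Σ = 13
Area = |Σ|/2 = 6.5.
Net area = 248 − 6.5 = 241.5.

241.5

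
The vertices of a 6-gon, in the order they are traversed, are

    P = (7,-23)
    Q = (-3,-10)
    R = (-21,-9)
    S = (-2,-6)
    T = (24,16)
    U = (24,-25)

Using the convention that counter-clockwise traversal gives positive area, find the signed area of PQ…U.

-731.5

Apply the shoelace formula: 2A = Σ (x_i·y_{i+1} − x_{i+1}·y_i), indices taken mod 6.
P→Q: (7)(-10) − (-3)(-23) = -139
Q→R: (-3)(-9) − (-21)(-10) = -183
R→S: (-21)(-6) − (-2)(-9) = 108
S→T: (-2)(16) − (24)(-6) = 112
T→U: (24)(-25) − (24)(16) = -984
U→P: (24)(-23) − (7)(-25) = -377
Σ = -1463
Signed area = Σ/2 = -731.5 (negative ⇒ clockwise traversal).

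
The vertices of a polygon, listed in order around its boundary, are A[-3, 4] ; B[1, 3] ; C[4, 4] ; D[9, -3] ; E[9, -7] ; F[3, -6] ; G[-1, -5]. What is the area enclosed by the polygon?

Apply the shoelace (surveyor's) formula: 2A = Σ (x_i·y_{i+1} − x_{i+1}·y_i), indices taken mod 7.
Σ = (-13) + (-8) + (-48) + (-36) + (-33) + (-21) + (-19) = -178
Area = |Σ|/2 = 89.

89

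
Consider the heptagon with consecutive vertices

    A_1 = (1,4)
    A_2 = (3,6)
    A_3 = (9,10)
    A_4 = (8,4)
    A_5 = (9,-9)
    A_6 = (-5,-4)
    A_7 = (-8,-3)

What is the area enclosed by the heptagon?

154.5

Σ = (-6) + (-24) + (-44) + (-108) + (-81) + (-17) + (-29) = -309
Area = |Σ|/2 = 154.5.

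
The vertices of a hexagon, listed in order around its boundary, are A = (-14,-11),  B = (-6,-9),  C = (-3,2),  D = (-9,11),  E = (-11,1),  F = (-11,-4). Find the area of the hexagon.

Apply the surveyor's formula: 2A = Σ (x_i·y_{i+1} − x_{i+1}·y_i), indices taken mod 6.
Σ = (60) + (-39) + (-15) + (112) + (55) + (65) = 238
Area = |Σ|/2 = 119.

119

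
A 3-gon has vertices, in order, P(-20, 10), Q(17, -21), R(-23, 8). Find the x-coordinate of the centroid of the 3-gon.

Apply Gauss's area formula. First the cross-terms c_i = x_i·y_{i+1} − x_{i+1}·y_i:
  250, -347, -70  ⇒  2A = -167, A = -83.5.
Then Σ (x_i + x_{i+1})·c_i = 4342, so x̄ = 4342 / (6·(-83.5)) = -26/3.

-26/3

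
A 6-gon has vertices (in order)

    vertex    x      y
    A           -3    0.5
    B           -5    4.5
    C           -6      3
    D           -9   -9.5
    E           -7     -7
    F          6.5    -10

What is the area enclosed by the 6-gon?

85.125

Apply the shoelace formula: 2A = Σ (x_i·y_{i+1} − x_{i+1}·y_i), indices taken mod 6.
Σ = (-11) + (12) + (84) + (-3.5) + (115.5) + (-26.75) = 170.25
Area = |Σ|/2 = 85.125.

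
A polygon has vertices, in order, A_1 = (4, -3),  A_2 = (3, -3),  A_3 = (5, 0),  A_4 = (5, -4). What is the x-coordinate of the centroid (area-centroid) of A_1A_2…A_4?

Apply the shoelace formula. First the cross-terms c_i = x_i·y_{i+1} − x_{i+1}·y_i:
  -3, 15, -20, 1  ⇒  2A = -7, A = -3.5.
Then Σ (x_i + x_{i+1})·c_i = -92, so x̄ = -92 / (6·(-3.5)) = 92/21.

92/21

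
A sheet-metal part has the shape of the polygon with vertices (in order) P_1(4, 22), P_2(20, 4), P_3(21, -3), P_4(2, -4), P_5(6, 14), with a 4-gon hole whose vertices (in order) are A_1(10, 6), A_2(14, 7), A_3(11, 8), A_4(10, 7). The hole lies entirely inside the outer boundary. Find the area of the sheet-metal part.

255

Outer boundary:
Apply the shoelace formula: 2A = Σ (x_i·y_{i+1} − x_{i+1}·y_i), indices taken mod 5.
P_1→P_2: (4)(4) − (20)(22) = -424
P_2→P_3: (20)(-3) − (21)(4) = -144
P_3→P_4: (21)(-4) − (2)(-3) = -78
P_4→P_5: (2)(14) − (6)(-4) = 52
P_5→P_1: (6)(22) − (4)(14) = 76
Σ = -518
Area = |Σ|/2 = 259.
Hole:
Apply the shoelace formula: 2A = Σ (x_i·y_{i+1} − x_{i+1}·y_i), indices taken mod 4.
Σ = (-14) + (35) + (-3) + (-10) = 8
Area = |Σ|/2 = 4.
Net area = 259 − 4 = 255.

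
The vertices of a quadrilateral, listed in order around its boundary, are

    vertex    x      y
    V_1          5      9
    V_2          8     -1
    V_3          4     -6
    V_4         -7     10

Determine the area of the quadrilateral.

118

Apply Gauss's area formula: 2A = Σ (x_i·y_{i+1} − x_{i+1}·y_i), indices taken mod 4.
Cross-terms: -77, -44, -2, -113  ⇒  Σ = -236
Area = |Σ|/2 = 118.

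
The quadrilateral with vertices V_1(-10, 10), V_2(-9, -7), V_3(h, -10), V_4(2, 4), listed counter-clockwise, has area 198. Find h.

6

Write out the shoelace sum; only the two edges meeting at V_3 involve h:
2·Area = [((-9)·(-10) − h·(-7)) + (h·4 − 2·(-10))] + 220
       = 11·h + 330 = 396
⇒ h = 6.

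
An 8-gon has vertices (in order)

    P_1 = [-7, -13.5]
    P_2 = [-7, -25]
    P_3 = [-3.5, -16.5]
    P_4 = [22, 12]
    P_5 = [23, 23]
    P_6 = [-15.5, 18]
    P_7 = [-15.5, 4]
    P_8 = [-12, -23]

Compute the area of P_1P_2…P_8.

Apply the shoelace formula: 2A = Σ (x_i·y_{i+1} − x_{i+1}·y_i), indices taken mod 8.
Σ = (80.5) + (28) + (321) + (230) + (770.5) + (217) + (404.5) + (1) = 2052.5
Area = |Σ|/2 = 1026.25.

1026.25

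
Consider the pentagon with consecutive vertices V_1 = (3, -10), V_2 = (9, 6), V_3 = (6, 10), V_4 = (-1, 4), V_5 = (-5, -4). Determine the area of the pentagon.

141

Cross-terms: 108, 54, 34, 24, 62  ⇒  Σ = 282
Area = |Σ|/2 = 141.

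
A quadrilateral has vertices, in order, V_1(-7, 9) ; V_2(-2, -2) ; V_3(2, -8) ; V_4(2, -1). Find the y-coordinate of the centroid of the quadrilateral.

-2/33

Apply Gauss's area formula. First the cross-terms c_i = x_i·y_{i+1} − x_{i+1}·y_i:
  32, 20, 14, 11  ⇒  2A = 77, A = 38.5.
Then Σ (y_i + y_{i+1})·c_i = -14, so ȳ = -14 / (6·38.5) = -2/33.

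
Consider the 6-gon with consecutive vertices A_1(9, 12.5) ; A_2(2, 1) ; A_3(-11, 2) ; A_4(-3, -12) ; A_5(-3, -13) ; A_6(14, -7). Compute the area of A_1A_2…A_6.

Σ = (-16) + (15) + (138) + (3) + (203) + (238) = 581
Area = |Σ|/2 = 290.5.

290.5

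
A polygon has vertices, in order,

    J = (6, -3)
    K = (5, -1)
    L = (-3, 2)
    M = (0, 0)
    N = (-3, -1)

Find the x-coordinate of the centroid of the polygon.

Apply Gauss's area formula. First the cross-terms c_i = x_i·y_{i+1} − x_{i+1}·y_i:
  9, 7, 0, 0, 15  ⇒  2A = 31, A = 15.5.
Then Σ (x_i + x_{i+1})·c_i = 158, so x̄ = 158 / (6·15.5) = 158/93.

158/93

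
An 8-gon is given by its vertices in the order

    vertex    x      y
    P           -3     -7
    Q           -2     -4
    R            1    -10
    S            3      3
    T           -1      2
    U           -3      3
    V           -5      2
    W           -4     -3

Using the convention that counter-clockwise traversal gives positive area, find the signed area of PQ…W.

Σ = (-2) + (24) + (33) + (9) + (3) + (9) + (23) + (19) = 118
Signed area = Σ/2 = 59 (positive ⇒ counter-clockwise traversal).

59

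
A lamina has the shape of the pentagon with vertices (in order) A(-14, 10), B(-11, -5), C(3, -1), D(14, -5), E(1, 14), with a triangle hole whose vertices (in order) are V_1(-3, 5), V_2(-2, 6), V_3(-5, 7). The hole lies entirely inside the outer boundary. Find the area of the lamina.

304

Outer boundary:
Apply the surveyor's formula: 2A = Σ (x_i·y_{i+1} − x_{i+1}·y_i), indices taken mod 5.
A→B: (-14)(-5) − (-11)(10) = 180
B→C: (-11)(-1) − (3)(-5) = 26
C→D: (3)(-5) − (14)(-1) = -1
D→E: (14)(14) − (1)(-5) = 201
E→A: (1)(10) − (-14)(14) = 206
Σ = 612
Area = |Σ|/2 = 306.
Hole:
Apply the shoelace (surveyor's) formula: 2A = Σ (x_i·y_{i+1} − x_{i+1}·y_i), indices taken mod 3.
Cross-terms: -8, 16, -4  ⇒  Σ = 4
Area = |Σ|/2 = 2.
Net area = 306 − 2 = 304.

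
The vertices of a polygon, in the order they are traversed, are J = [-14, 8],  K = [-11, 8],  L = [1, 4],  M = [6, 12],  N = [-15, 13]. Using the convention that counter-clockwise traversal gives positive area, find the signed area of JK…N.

116

Apply the shoelace formula: 2A = Σ (x_i·y_{i+1} − x_{i+1}·y_i), indices taken mod 5.
Σ = (-24) + (-52) + (-12) + (258) + (62) = 232
Signed area = Σ/2 = 116 (positive ⇒ counter-clockwise traversal).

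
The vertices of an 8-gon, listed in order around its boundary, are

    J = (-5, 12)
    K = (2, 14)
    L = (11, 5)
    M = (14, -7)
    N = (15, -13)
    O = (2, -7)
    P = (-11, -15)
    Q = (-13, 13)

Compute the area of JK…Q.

Apply the surveyor's formula: 2A = Σ (x_i·y_{i+1} − x_{i+1}·y_i), indices taken mod 8.
J→K: (-5)(14) − (2)(12) = -94
K→L: (2)(5) − (11)(14) = -144
L→M: (11)(-7) − (14)(5) = -147
M→N: (14)(-13) − (15)(-7) = -77
N→O: (15)(-7) − (2)(-13) = -79
O→P: (2)(-15) − (-11)(-7) = -107
P→Q: (-11)(13) − (-13)(-15) = -338
Q→J: (-13)(12) − (-5)(13) = -91
Σ = -1077
Area = |Σ|/2 = 538.5.

538.5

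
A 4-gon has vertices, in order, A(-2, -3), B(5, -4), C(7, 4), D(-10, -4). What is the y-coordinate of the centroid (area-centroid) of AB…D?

-1

Apply Gauss's area formula. First the cross-terms c_i = x_i·y_{i+1} − x_{i+1}·y_i:
  23, 48, 12, 22  ⇒  2A = 105, A = 52.5.
Then Σ (y_i + y_{i+1})·c_i = -315, so ȳ = -315 / (6·52.5) = -1.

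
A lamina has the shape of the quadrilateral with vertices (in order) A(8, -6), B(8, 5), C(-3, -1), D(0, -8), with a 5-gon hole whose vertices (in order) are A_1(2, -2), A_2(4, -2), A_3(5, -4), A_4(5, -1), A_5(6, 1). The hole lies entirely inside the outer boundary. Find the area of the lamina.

Outer boundary:
Cross-terms: 88, 7, 24, 64  ⇒  Σ = 183
Area = |Σ|/2 = 91.5.
Hole:
A_1→A_2: (2)(-2) − (4)(-2) = 4
A_2→A_3: (4)(-4) − (5)(-2) = -6
A_3→A_4: (5)(-1) − (5)(-4) = 15
A_4→A_5: (5)(1) − (6)(-1) = 11
A_5→A_1: (6)(-2) − (2)(1) = -14
Σ = 10
Area = |Σ|/2 = 5.
Net area = 91.5 − 5 = 86.5.

86.5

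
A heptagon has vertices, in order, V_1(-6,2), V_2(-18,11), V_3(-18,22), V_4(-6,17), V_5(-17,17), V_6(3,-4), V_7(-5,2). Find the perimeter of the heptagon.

|V_1V_2| = √((-12)² + (9)²) = √225 = 15
|V_2V_3| = √((0)² + (11)²) = √121 = 11
|V_3V_4| = √((12)² + (-5)²) = √169 = 13
|V_4V_5| = √((-11)² + (0)²) = √121 = 11
|V_5V_6| = √((20)² + (-21)²) = √841 = 29
|V_6V_7| = √((-8)² + (6)²) = √100 = 10
|V_7V_1| = √((-1)² + (0)²) = √1 = 1
Perimeter = 15 + 11 + 13 + 11 + 29 + 10 + 1 = 90.

90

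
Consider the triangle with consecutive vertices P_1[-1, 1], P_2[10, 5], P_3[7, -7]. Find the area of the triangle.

Apply the surveyor's formula: 2A = Σ (x_i·y_{i+1} − x_{i+1}·y_i), indices taken mod 3.
P_1→P_2: (-1)(5) − (10)(1) = -15
P_2→P_3: (10)(-7) − (7)(5) = -105
P_3→P_1: (7)(1) − (-1)(-7) = 0
Σ = -120
Area = |Σ|/2 = 60.

60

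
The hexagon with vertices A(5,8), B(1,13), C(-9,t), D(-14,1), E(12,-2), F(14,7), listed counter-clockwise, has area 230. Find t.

Write out the shoelace sum; only the two edges meeting at C involve t:
2·Area = [(1·t − (-9)·13) + ((-9)·1 − (-14)·t)] + 262
       = 15·t + 370 = 460
⇒ t = 6.

6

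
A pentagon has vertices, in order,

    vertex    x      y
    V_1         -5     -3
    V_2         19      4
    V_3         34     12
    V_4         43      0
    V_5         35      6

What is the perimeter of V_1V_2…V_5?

108

|V_1V_2| = √((24)² + (7)²) = √625 = 25
|V_2V_3| = √((15)² + (8)²) = √289 = 17
|V_3V_4| = √((9)² + (-12)²) = √225 = 15
|V_4V_5| = √((-8)² + (6)²) = √100 = 10
|V_5V_1| = √((-40)² + (-9)²) = √1681 = 41
Perimeter = 25 + 17 + 15 + 10 + 41 = 108.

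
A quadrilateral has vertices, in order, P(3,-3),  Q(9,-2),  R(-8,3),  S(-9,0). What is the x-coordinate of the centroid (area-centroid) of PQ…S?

Apply the surveyor's formula. First the cross-terms c_i = x_i·y_{i+1} − x_{i+1}·y_i:
  21, 11, 27, 27  ⇒  2A = 86, A = 43.
Then Σ (x_i + x_{i+1})·c_i = -358, so x̄ = -358 / (6·43) = -179/129.

-179/129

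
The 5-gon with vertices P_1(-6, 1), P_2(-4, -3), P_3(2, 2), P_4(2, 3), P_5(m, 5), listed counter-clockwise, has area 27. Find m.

4

The doubled signed area Σ (x_i y_{i+1} − x_{i+1} y_i) is linear in m.
With m=0 it equals 62; the coefficient of m is -2 (from the two edges through P_5).
So -2·m + 62 = 2·27 = 54 ⇒ m = 4.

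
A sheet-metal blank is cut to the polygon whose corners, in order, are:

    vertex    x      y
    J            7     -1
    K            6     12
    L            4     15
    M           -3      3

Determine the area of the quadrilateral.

Apply the shoelace (surveyor's) formula: 2A = Σ (x_i·y_{i+1} − x_{i+1}·y_i), indices taken mod 4.
Σ = (90) + (42) + (57) + (-18) = 171
Area = |Σ|/2 = 85.5.

85.5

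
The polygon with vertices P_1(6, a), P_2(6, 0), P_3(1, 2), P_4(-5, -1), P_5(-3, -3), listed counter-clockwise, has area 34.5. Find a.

The doubled signed area Σ (x_i y_{i+1} − x_{i+1} y_i) is linear in a.
With a=0 it equals 51; the coefficient of a is -9 (from the two edges through P_1).
So -9·a + 51 = 2·34.5 = 69 ⇒ a = -2.

-2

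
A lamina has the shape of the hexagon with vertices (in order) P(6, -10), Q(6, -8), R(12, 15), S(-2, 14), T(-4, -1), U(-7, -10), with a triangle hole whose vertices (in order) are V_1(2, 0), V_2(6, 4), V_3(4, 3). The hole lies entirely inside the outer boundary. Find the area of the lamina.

306.5

Outer boundary:
Apply the shoelace (surveyor's) formula: 2A = Σ (x_i·y_{i+1} − x_{i+1}·y_i), indices taken mod 6.
Σ = (12) + (186) + (198) + (58) + (33) + (130) = 617
Area = |Σ|/2 = 308.5.
Hole:
Apply the surveyor's formula: 2A = Σ (x_i·y_{i+1} − x_{i+1}·y_i), indices taken mod 3.
Σ = (8) + (2) + (-6) = 4
Area = |Σ|/2 = 2.
Net area = 308.5 − 2 = 306.5.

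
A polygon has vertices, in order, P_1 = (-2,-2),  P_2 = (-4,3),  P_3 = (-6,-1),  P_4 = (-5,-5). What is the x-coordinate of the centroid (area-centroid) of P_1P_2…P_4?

Apply the shoelace formula. First the cross-terms c_i = x_i·y_{i+1} − x_{i+1}·y_i:
  -14, 22, 25, 0  ⇒  2A = 33, A = 16.5.
Then Σ (x_i + x_{i+1})·c_i = -411, so x̄ = -411 / (6·16.5) = -137/33.

-137/33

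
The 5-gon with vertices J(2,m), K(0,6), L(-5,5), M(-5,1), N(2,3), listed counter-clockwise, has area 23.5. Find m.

Write out the shoelace sum; only the two edges meeting at J involve m:
2·Area = [(2·m − 2·3) + (2·6 − 0·m)] + 33
       = 2·m + 39 = 47
⇒ m = 4.

4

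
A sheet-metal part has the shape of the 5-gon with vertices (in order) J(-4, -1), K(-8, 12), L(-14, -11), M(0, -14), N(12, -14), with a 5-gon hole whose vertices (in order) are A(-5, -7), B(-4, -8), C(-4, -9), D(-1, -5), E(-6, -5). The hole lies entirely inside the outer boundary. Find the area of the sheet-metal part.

238.5

Outer boundary:
Σ = (-56) + (256) + (196) + (168) + (-68) = 496
Area = |Σ|/2 = 248.
Hole:
Apply Gauss's area formula: 2A = Σ (x_i·y_{i+1} − x_{i+1}·y_i), indices taken mod 5.
Σ = (12) + (4) + (11) + (-25) + (17) = 19
Area = |Σ|/2 = 9.5.
Net area = 248 − 9.5 = 238.5.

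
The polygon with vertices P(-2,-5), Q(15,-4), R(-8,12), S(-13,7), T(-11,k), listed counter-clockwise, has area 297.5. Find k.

-12

The doubled signed area Σ (x_i y_{i+1} − x_{i+1} y_i) is linear in k.
With k=0 it equals 463; the coefficient of k is -11 (from the two edges through T).
So -11·k + 463 = 2·297.5 = 595 ⇒ k = -12.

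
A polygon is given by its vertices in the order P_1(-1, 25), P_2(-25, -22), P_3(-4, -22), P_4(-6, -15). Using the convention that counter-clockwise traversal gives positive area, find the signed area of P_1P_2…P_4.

436

Σ = (647) + (462) + (-72) + (-165) = 872
Signed area = Σ/2 = 436 (positive ⇒ counter-clockwise traversal).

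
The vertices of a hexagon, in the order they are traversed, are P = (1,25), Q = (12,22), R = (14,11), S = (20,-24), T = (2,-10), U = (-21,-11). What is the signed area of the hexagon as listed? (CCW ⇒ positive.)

Apply the shoelace formula: 2A = Σ (x_i·y_{i+1} − x_{i+1}·y_i), indices taken mod 6.
Σ = (-278) + (-176) + (-556) + (-152) + (-232) + (-514) = -1908
Signed area = Σ/2 = -954 (negative ⇒ clockwise traversal).

-954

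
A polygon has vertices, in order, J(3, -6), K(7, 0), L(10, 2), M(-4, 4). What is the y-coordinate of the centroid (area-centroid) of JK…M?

Apply the shoelace (surveyor's) formula. First the cross-terms c_i = x_i·y_{i+1} − x_{i+1}·y_i:
  42, 14, 48, 12  ⇒  2A = 116, A = 58.
Then Σ (y_i + y_{i+1})·c_i = 40, so ȳ = 40 / (6·58) = 10/87.

10/87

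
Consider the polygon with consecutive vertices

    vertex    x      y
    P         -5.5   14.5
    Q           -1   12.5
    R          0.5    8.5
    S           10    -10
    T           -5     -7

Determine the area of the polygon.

Apply Gauss's area formula: 2A = Σ (x_i·y_{i+1} − x_{i+1}·y_i), indices taken mod 5.
Cross-terms: -54.25, -14.75, -90, -120, -111  ⇒  Σ = -390
Area = |Σ|/2 = 195.

195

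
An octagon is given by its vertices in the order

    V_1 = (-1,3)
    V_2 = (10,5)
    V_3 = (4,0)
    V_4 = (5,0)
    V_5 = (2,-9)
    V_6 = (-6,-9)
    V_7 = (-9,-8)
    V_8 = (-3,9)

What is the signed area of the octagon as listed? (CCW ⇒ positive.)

Apply the shoelace formula: 2A = Σ (x_i·y_{i+1} − x_{i+1}·y_i), indices taken mod 8.
Σ = (-35) + (-20) + (0) + (-45) + (-72) + (-33) + (-105) + (0) = -310
Signed area = Σ/2 = -155 (negative ⇒ clockwise traversal).

-155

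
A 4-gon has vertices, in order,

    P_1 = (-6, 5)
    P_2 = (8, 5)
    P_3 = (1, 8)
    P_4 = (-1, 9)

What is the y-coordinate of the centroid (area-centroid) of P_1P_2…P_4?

1042/165

Apply the shoelace formula. First the cross-terms c_i = x_i·y_{i+1} − x_{i+1}·y_i:
  -70, 59, 17, 49  ⇒  2A = 55, A = 27.5.
Then Σ (y_i + y_{i+1})·c_i = 1042, so ȳ = 1042 / (6·27.5) = 1042/165.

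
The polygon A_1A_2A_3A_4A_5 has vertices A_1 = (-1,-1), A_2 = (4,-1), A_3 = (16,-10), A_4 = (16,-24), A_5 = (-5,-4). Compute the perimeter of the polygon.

68

|A_1A_2| = √((5)² + (0)²) = √25 = 5
|A_2A_3| = √((12)² + (-9)²) = √225 = 15
|A_3A_4| = √((0)² + (-14)²) = √196 = 14
|A_4A_5| = √((-21)² + (20)²) = √841 = 29
|A_5A_1| = √((4)² + (3)²) = √25 = 5
Perimeter = 5 + 15 + 14 + 29 + 5 = 68.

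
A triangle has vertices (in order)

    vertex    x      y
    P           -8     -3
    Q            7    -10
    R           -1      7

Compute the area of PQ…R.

99.5

Apply Gauss's area formula: 2A = Σ (x_i·y_{i+1} − x_{i+1}·y_i), indices taken mod 3.
P→Q: (-8)(-10) − (7)(-3) = 101
Q→R: (7)(7) − (-1)(-10) = 39
R→P: (-1)(-3) − (-8)(7) = 59
Σ = 199
Area = |Σ|/2 = 99.5.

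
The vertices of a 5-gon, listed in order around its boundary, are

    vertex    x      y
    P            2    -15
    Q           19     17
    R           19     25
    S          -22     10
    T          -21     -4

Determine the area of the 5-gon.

P→Q: (2)(17) − (19)(-15) = 319
Q→R: (19)(25) − (19)(17) = 152
R→S: (19)(10) − (-22)(25) = 740
S→T: (-22)(-4) − (-21)(10) = 298
T→P: (-21)(-15) − (2)(-4) = 323
Σ = 1832
Area = |Σ|/2 = 916.

916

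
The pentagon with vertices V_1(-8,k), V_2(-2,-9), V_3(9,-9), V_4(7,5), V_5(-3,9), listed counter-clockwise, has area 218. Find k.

-7

Write out the shoelace sum; only the two edges meeting at V_1 involve k:
2·Area = [((-3)·k − (-8)·9) + ((-8)·(-9) − (-2)·k)] + 285
       = -1·k + 429 = 436
⇒ k = -7.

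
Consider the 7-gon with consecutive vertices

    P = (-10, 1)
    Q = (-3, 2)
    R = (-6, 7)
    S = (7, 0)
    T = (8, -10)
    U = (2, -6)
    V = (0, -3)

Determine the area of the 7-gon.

Apply Gauss's area formula: 2A = Σ (x_i·y_{i+1} − x_{i+1}·y_i), indices taken mod 7.
Cross-terms: -17, -9, -49, -70, -28, -6, -30  ⇒  Σ = -209
Area = |Σ|/2 = 104.5.

104.5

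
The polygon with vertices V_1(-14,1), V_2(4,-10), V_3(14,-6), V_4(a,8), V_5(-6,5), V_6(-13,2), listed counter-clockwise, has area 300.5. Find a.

11

The doubled signed area Σ (x_i y_{i+1} − x_{i+1} y_i) is linear in a.
With a=0 it equals 480; the coefficient of a is 11 (from the two edges through V_4).
So 11·a + 480 = 2·300.5 = 601 ⇒ a = 11.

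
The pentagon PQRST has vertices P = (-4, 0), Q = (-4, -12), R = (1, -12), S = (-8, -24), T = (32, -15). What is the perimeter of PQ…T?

|PQ| = √((0)² + (-12)²) = √144 = 12
|QR| = √((5)² + (0)²) = √25 = 5
|RS| = √((-9)² + (-12)²) = √225 = 15
|ST| = √((40)² + (9)²) = √1681 = 41
|TP| = √((-36)² + (15)²) = √1521 = 39
Perimeter = 12 + 5 + 15 + 41 + 39 = 112.

112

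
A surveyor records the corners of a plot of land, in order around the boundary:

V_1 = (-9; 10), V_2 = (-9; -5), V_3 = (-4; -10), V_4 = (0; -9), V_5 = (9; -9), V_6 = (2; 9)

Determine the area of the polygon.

Apply the shoelace (surveyor's) formula: 2A = Σ (x_i·y_{i+1} − x_{i+1}·y_i), indices taken mod 6.
Σ = (135) + (70) + (36) + (81) + (99) + (101) = 522
Area = |Σ|/2 = 261.

261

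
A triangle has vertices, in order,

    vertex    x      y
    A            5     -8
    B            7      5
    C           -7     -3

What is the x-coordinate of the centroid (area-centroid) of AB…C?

5/3

Apply the shoelace (surveyor's) formula. First the cross-terms c_i = x_i·y_{i+1} − x_{i+1}·y_i:
  81, 14, 71  ⇒  2A = 166, A = 83.
Then Σ (x_i + x_{i+1})·c_i = 830, so x̄ = 830 / (6·83) = 5/3.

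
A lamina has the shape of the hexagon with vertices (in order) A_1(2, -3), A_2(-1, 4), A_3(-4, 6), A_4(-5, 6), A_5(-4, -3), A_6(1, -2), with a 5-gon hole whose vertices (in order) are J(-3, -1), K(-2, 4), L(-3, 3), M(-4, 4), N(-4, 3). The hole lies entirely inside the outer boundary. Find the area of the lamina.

Outer boundary:
A_1→A_2: (2)(4) − (-1)(-3) = 5
A_2→A_3: (-1)(6) − (-4)(4) = 10
A_3→A_4: (-4)(6) − (-5)(6) = 6
A_4→A_5: (-5)(-3) − (-4)(6) = 39
A_5→A_6: (-4)(-2) − (1)(-3) = 11
A_6→A_1: (1)(-3) − (2)(-2) = 1
Σ = 72
Area = |Σ|/2 = 36.
Hole:
Apply the surveyor's formula: 2A = Σ (x_i·y_{i+1} − x_{i+1}·y_i), indices taken mod 5.
Cross-terms: -14, 6, 0, 4, 13  ⇒  Σ = 9
Area = |Σ|/2 = 4.5.
Net area = 36 − 4.5 = 31.5.

31.5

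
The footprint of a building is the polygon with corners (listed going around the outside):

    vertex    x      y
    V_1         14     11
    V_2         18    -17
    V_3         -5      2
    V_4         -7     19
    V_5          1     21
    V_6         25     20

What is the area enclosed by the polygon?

V_1→V_2: (14)(-17) − (18)(11) = -436
V_2→V_3: (18)(2) − (-5)(-17) = -49
V_3→V_4: (-5)(19) − (-7)(2) = -81
V_4→V_5: (-7)(21) − (1)(19) = -166
V_5→V_6: (1)(20) − (25)(21) = -505
V_6→V_1: (25)(11) − (14)(20) = -5
Σ = -1242
Area = |Σ|/2 = 621.

621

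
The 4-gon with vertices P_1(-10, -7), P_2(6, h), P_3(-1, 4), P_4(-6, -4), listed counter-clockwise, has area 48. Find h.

The doubled signed area Σ (x_i y_{i+1} − x_{i+1} y_i) is linear in h.
With h=0 it equals 96; the coefficient of h is -9 (from the two edges through P_2).
So -9·h + 96 = 2·48 = 96 ⇒ h = 0.

0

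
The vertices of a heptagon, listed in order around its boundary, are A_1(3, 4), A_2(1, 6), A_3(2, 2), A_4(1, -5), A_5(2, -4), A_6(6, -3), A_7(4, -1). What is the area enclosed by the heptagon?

Σ = (14) + (-10) + (-12) + (6) + (18) + (6) + (19) = 41
Area = |Σ|/2 = 20.5.

20.5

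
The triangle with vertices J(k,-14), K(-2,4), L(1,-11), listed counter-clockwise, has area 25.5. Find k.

5

The doubled signed area Σ (x_i y_{i+1} − x_{i+1} y_i) is linear in k.
With k=0 it equals -24; the coefficient of k is 15 (from the two edges through J).
So 15·k + -24 = 2·25.5 = 51 ⇒ k = 5.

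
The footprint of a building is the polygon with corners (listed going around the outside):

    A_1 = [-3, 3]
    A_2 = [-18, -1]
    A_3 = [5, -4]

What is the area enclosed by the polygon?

Σ = (57) + (77) + (3) = 137
Area = |Σ|/2 = 68.5.

68.5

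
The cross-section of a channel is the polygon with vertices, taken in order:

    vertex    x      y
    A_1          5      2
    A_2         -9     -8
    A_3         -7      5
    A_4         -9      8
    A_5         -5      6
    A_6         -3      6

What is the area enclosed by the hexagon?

Apply Gauss's area formula: 2A = Σ (x_i·y_{i+1} − x_{i+1}·y_i), indices taken mod 6.
A_1→A_2: (5)(-8) − (-9)(2) = -22
A_2→A_3: (-9)(5) − (-7)(-8) = -101
A_3→A_4: (-7)(8) − (-9)(5) = -11
A_4→A_5: (-9)(6) − (-5)(8) = -14
A_5→A_6: (-5)(6) − (-3)(6) = -12
A_6→A_1: (-3)(2) − (5)(6) = -36
Σ = -196
Area = |Σ|/2 = 98.

98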